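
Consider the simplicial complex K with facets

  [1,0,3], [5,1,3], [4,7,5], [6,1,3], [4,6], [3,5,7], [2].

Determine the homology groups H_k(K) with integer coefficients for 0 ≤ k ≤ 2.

H_0 ≅ Z^2,  H_1 ≅ Z,  H_2 = 0.

Take the total order 0 < 1 < 2 < 3 < 4 < 5 < 6 < 7 on the vertex set. Then K (dimension 2) consists of the simplices:

  0-simplices (8): [0], [1], [2], [3], [4], [5], [6], [7]
  1-simplices (12): [0,1], [0,3], [1,3], [1,5], [1,6], [3,5], [3,6], [3,7], [4,5], [4,6], [4,7], [5,7]
  2-simplices (5): [0,1,3], [1,3,5], [1,3,6], [3,5,7], [4,5,7]

so the chain groups are C_0 ≅ Z^8, C_1 ≅ Z^12, C_2 ≅ Z^5.

∂_1: C_1 → C_0 sends each edge [p,q] (with p < q) to q − p.
As a 8×12 matrix over Z this has rank 6, with invariant factors (1,1,1,1,1,1).

Boundary ∂_2: C_2 → C_1 maps a triangle to the signed sum of its edges. For instance
  ∂[1,3,6] = [3,6] − [1,6] + [1,3],
  ∂[0,1,3] = [1,3] − [0,3] + [0,1].
The resulting 12×5 matrix has rank 5, and its Smith normal form has invariant factors (1,1,1,1,1).

From H_k ≅ ker(∂_k) / im(∂_{k+1}) we obtain:

  H_0: rank C_0 − rank ∂_1 = 8 − 6 = 2, and the invariant factors of ∂_1 are all 1, so H_0 = Z^2.
  H_1: rank ker ∂_1 − rank ∂_2 = (12 − 6) − 5 = 1, and the invariant factors of ∂_2 are all 1, so H_1 = Z.
  H_2: rank ker ∂_2 − rank ∂_3 = (5 − 5) − 0 = 0, and there is no ∂_3, so H_2 = 0.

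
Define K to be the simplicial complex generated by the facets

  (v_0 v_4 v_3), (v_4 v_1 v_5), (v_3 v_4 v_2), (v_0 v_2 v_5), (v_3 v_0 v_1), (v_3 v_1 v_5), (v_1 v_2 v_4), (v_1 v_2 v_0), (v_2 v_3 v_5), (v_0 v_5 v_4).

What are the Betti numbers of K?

b_0 = 1, b_1 = 0, b_2 = 0.

K has 6 vertices, 15 edges, 10 triangles.
rank ∂_0 = 0, rank ∂_1 = 5 ⇒ b_0 = 6 − 0 − 5 = 1; all invariant factors of ∂_1 are 1 so no torsion. So H_0 ≅ Z.
rank ∂_1 = 5, rank ∂_2 = 10 ⇒ b_1 = 15 − 5 − 10 = 0; ∂_2 has invariant factor(s) [2] giving torsion. So H_1 ≅ Z/2.
rank ∂_2 = 10, rank ∂_3 = 0 ⇒ b_2 = 10 − 10 − 0 = 0. So H_2 ≅ 0.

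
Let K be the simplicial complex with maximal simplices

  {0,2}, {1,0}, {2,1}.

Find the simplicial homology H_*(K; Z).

H_0 ≅ Z,  H_1 ≅ Z.

We work with the vertex ordering 0 < 1 < 2. The simplices of K, each written with vertices in increasing order, are:

  0-simplices (3): [0], [1], [2]
  1-simplices (3): [0,1], [0,2], [1,2]

Hence C_0 ≅ Z^3, C_1 ≅ Z^3.

∂_1: C_1 → C_0 is given by ∂[p,q] = [q] − [p]. For instance
  ∂[0,1] = [1] − [0].
This gives a 3×3 integer matrix of rank 2; reducing to Smith normal form yields diagonal entries (1,1).

Computing H_k = (kernel of ∂_k) / (image of ∂_{k+1}):

  H_0: rank C_0 − rank ∂_1 = 3 − 2 = 1, and the invariant factors of ∂_1 are all 1, so H_0 = Z.
  H_1: rank ker ∂_1 − rank ∂_2 = (3 − 2) − 0 = 1, and there is no ∂_2, so H_1 = Z.

As a check, the Euler characteristic is 3 − 3 = 0, which agrees with 1 − 1 = 0.
(K is a triangulation of the circle S^1.)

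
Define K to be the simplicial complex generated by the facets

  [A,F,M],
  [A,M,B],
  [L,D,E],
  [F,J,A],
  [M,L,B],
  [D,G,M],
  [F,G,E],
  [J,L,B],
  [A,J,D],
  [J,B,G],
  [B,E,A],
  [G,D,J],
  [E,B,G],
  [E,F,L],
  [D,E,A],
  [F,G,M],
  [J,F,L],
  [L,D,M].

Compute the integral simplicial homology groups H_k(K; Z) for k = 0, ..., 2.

H_0 ≅ Z,  H_1 ≅ Z^2,  H_2 ≅ Z.

K has 9 vertices, 27 edges, 18 triangles.
rank ∂_0 = 0, rank ∂_1 = 8 ⇒ b_0 = 9 − 0 − 8 = 1; all invariant factors of ∂_1 are 1 so no torsion. So H_0 = Z.
rank ∂_1 = 8, rank ∂_2 = 17 ⇒ b_1 = 27 − 8 − 17 = 2; all invariant factors of ∂_2 are 1 so no torsion. So H_1 = Z^2.
rank ∂_2 = 17, rank ∂_3 = 0 ⇒ b_2 = 18 − 17 − 0 = 1. So H_2 = Z.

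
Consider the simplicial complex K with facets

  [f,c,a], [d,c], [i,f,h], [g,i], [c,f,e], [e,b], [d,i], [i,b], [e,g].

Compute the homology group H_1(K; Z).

H_1 ≅ Z^3.

K has 9 vertices, 14 edges, 3 triangles.
rank ∂_1 = 8, rank ∂_2 = 3 ⇒ b_1 = 14 − 8 − 3 = 3; all invariant factors of ∂_2 are 1 so no torsion. So H_1 ≅ Z^3.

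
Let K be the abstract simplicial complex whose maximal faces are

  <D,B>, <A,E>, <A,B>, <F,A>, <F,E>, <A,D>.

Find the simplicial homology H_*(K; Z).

Take the total order A < B < D < E < F on the vertex set. Then K (dimension 1) consists of the simplices:

  0-simplices (5): A, B, D, E, F
  1-simplices (6): AB, AD, AE, AF, BD, EF

so the chain groups are C_0 ≅ Z^5, C_1 ≅ Z^6.

The boundary map ∂_1: C_1 → C_0 sends each edge [p,q] (with p < q) to q − p.
This gives a 5×6 integer matrix of rank 4; reducing to Smith normal form yields diagonal entries (1,1,1,1).

Computing H_k = (kernel of ∂_k) / (image of ∂_{k+1}):

  H_0: rank C_0 − rank ∂_1 = 5 − 4 = 1, and the invariant factors of ∂_1 are all 1, so H_0 = Z.
  H_1: rank ker ∂_1 − rank ∂_2 = (6 − 4) − 0 = 2, and there is no ∂_2, so H_1 = Z^2.

As a check, the Euler characteristic is 5 − 6 = -1, which agrees with 1 − 2 = -1.

H_0 = Z,  H_1 = Z^2.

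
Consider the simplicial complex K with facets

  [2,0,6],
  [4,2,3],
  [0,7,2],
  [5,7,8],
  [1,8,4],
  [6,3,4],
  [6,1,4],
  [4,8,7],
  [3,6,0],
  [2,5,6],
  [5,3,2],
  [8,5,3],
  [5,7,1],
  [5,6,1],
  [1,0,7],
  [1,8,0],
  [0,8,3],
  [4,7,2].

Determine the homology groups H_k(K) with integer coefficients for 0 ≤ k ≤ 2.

H_0 = Z,  H_1 = Z × Z/2,  H_2 = 0.

Take the total order 0 < 1 < 2 < 3 < 4 < 5 < 6 < 7 < 8 on the vertex set. Then K (dimension 2) consists of the simplices:

  0-simplices (9): [0], [1], [2], [3], [4], [5], [6], [7], [8]
  1-simplices (27): (27 of them)
  2-simplices (18): [0,1,7], [0,1,8], [0,2,6], [0,2,7], [0,3,6], [0,3,8], [1,4,6], [1,4,8], [1,5,6], [1,5,7], [2,3,4], [2,3,5], [2,4,7], [2,5,6], [3,4,6], [3,5,8], [4,7,8], [5,7,8]

so the chain groups are C_0 ≅ Z^9, C_1 ≅ Z^27, C_2 ≅ Z^18.

∂_1: C_1 → C_0 is given by ∂[p,q] = [q] − [p]. For instance
  ∂[1,4] = [4] − [1].
This gives a 9×27 integer matrix of rank 8; reducing to Smith normal form yields diagonal entries (1,1,1,1,1,1,1,1).

∂_2: C_2 → C_1 acts by ∂[p,q,r] = [q,r] − [p,r] + [p,q]. For instance
  ∂[0,2,6] = [2,6] − [0,6] + [0,2],
  ∂[1,5,7] = [5,7] − [1,7] + [1,5].
The resulting 27×18 matrix has rank 18, and its Smith normal form has invariant factors (1,1,1,1,1,1,1,1,1,1,1,1,1,1,1,1,1,2).

Computing H_k = (kernel of ∂_k) / (image of ∂_{k+1}):

  H_0: rank C_0 − rank ∂_1 = 9 − 8 = 1, and the invariant factors of ∂_1 are all 1, so H_0 ≅ Z.
  H_1: rank ker ∂_1 − rank ∂_2 = (27 − 8) − 18 = 1, and ∂_2 has invariant factor 2 > 1, so H_1 ≅ Z × Z/2.
  H_2: rank ker ∂_2 − rank ∂_3 = (18 − 18) − 0 = 0, and there is no ∂_3, so H_2 ≅ 0.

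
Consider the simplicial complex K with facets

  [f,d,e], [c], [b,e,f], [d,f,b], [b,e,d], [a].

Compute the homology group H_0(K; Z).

Take the total order a < b < c < d < e < f on the vertex set. Then K (dimension 2) consists of the simplices:

  0-simplices (6): a, b, c, d, e, f
  1-simplices (6): bd, be, bf, de, df, ef
  2-simplices (4): bde, bdf, bef, def

Hence C_0 ≅ Z^6, C_1 ≅ Z^6, C_2 ≅ Z^4.

The boundary map ∂_1: C_1 → C_0 maps an edge to its endpoints' difference, ∂[p,q] = q − p. For instance
  ∂bf = f − b.
The resulting 6×6 matrix has rank 3, and its Smith normal form has invariant factors (1,1,1).

The boundary map ∂_2: C_2 → C_1 maps a triangle to the signed sum of its edges. For instance
  ∂bdf = df − bf + bd,
  ∂bef = ef − bf + be.
The 6×4 boundary matrix has rank 3 and Smith normal form diag(1,1,1).

Now H_k = ker ∂_k / im ∂_{k+1}, so:

  H_0: rank C_0 − rank ∂_1 = 6 − 3 = 3, and the invariant factors of ∂_1 are all 1, so H_0 ≅ Z^3.

H_0 = Z^3.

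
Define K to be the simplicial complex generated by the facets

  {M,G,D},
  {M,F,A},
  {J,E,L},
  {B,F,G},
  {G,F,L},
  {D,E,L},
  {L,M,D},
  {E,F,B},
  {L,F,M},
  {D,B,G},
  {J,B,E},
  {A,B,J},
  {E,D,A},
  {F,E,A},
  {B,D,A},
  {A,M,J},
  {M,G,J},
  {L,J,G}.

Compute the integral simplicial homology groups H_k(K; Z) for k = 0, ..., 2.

We work with the vertex ordering A < B < D < E < F < G < J < L < M. The simplices of K, each written with vertices in increasing order, are:

  0-simplices (9): A, B, D, E, F, G, J, L, M
  1-simplices (27): AB, AD, AE, AF, AJ, AM, BD, BE, BF, BG, BJ, DE, DG, DL, DM, EF, EJ, EL, FG, FL, FM, GJ, GL, GM, JL, JM, LM
  2-simplices (18): ABD, ABJ, ADE, AEF, AFM, AJM, BDG, BEF, BEJ, BFG, DEL, DGM, DLM, EJL, FGL, FLM, GJL, GJM

giving chain groups C_0 ≅ Z^9, C_1 ≅ Z^27, C_2 ≅ Z^18.

Boundary ∂_1: C_1 → C_0 maps an edge to its endpoints' difference, ∂[p,q] = q − p. For instance
  ∂GL = L − G.
The resulting 9×27 matrix has rank 8, and its Smith normal form has invariant factors (1,1,1,1,1,1,1,1).

Boundary ∂_2: C_2 → C_1 acts by ∂[p,q,r] = [q,r] − [p,r] + [p,q]. For instance
  ∂GJM = JM − GM + GJ,
  ∂GJL = JL − GL + GJ.
The 27×18 boundary matrix has rank 18 and Smith normal form diag(1,1,1,1,1,1,1,1,1,1,1,1,1,1,1,1,1,2).

Reading off H_k = ker ∂_k / im ∂_{k+1}:

  H_0: rank C_0 − rank ∂_1 = 9 − 8 = 1, and the invariant factors of ∂_1 are all 1, so H_0 = Z.
  H_1: rank ker ∂_1 − rank ∂_2 = (27 − 8) − 18 = 1, and ∂_2 has invariant factor 2 > 1, so H_1 = Z ⊕ Z/2.
  H_2: rank ker ∂_2 − rank ∂_3 = (18 − 18) − 0 = 0, and there is no ∂_3, so H_2 = 0.

H_0 ≅ Z,  H_1 ≅ Z ⊕ Z/2,  H_2 = 0.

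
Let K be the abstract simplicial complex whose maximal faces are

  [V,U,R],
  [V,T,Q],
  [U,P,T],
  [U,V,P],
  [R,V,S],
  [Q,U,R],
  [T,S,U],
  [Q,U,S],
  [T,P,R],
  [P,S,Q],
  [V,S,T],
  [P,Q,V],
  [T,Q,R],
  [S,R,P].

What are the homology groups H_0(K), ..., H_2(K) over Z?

H_0 = Z,  H_1 = Z^2,  H_2 = Z.

Fix the vertex order P < Q < R < S < T < U < V and write every simplex with vertices in increasing order. Then dim K = 2 and the simplices of K are:

  0-simplices (7): P, Q, R, S, T, U, V
  1-simplices (21): PQ, PR, PS, PT, PU, PV, QR, QS, QT, QU, QV, RS, RT, RU, RV, ST, SU, SV, TU, TV, UV
  2-simplices (14): PQS, PQV, PRS, PRT, PTU, PUV, QRT, QRU, QSU, QTV, RSV, RUV, STU, STV

giving chain groups C_0 ≅ Z^7, C_1 ≅ Z^21, C_2 ≅ Z^14.

∂_1: C_1 → C_0 maps an edge to its endpoints' difference, ∂[p,q] = q − p. For instance
  ∂QR = R − Q.
The 7×21 boundary matrix has rank 6 and Smith normal form diag(1,1,1,1,1,1).

Boundary ∂_2: C_2 → C_1 sends each 2-simplex [p,q,r] to [q,r] − [p,r] + [p,q]. For instance
  ∂PUV = UV − PV + PU,
  ∂QSU = SU − QU + QS.
The 21×14 boundary matrix has rank 13 and Smith normal form diag(1,1,1,1,1,1,1,1,1,1,1,1,1).

Now H_k = ker ∂_k / im ∂_{k+1}, so:

  H_0: rank C_0 − rank ∂_1 = 7 − 6 = 1, and the invariant factors of ∂_1 are all 1, so H_0 = Z.
  H_1: rank ker ∂_1 − rank ∂_2 = (21 − 6) − 13 = 2, and the invariant factors of ∂_2 are all 1, so H_1 = Z^2.
  H_2: rank ker ∂_2 − rank ∂_3 = (14 − 13) − 0 = 1, and there is no ∂_3, so H_2 = Z.

(K is a triangulation of the torus T^2.)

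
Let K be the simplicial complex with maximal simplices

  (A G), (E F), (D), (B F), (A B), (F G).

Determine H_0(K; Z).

H_0 ≅ Z^2.

Order the vertices as A < B < D < E < F < G. Listing each simplex with vertices in this order, K has dimension 1 with simplices:

  0-simplices (6): A, B, D, E, F, G
  1-simplices (5): AB, AG, BF, EF, FG

so the chain groups are C_0 ≅ Z^6, C_1 ≅ Z^5.

Boundary ∂_1: C_1 → C_0 is given by ∂[p,q] = [q] − [p].
The resulting 6×5 matrix has rank 4, and its Smith normal form has invariant factors (1,1,1,1).

From H_k ≅ ker(∂_k) / im(∂_{k+1}) we obtain:

  H_0: rank C_0 − rank ∂_1 = 6 − 4 = 2, and the invariant factors of ∂_1 are all 1, so H_0 ≅ Z^2.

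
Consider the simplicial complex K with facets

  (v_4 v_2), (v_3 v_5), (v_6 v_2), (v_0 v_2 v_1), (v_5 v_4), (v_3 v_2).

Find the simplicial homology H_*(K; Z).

H_0 = Z,  H_1 = Z,  H_2 = 0.

Fix the vertex order v_0 < v_1 < v_2 < v_3 < v_4 < v_5 < v_6 and write every simplex with vertices in increasing order. Then dim K = 2 and the simplices of K are:

  0-simplices (7): [v_0], [v_1], [v_2], [v_3], [v_4], [v_5], [v_6]
  1-simplices (8): [v_0,v_1], [v_0,v_2], [v_1,v_2], [v_2,v_3], [v_2,v_4], [v_2,v_6], [v_3,v_5], [v_4,v_5]
  2-simplices (1): [v_0,v_1,v_2]

Hence C_0 ≅ Z^7, C_1 ≅ Z^8, C_2 ≅ Z^1.

∂_1: C_1 → C_0 maps an edge to its endpoints' difference, ∂[p,q] = q − p.
The 7×8 boundary matrix has rank 6 and Smith normal form diag(1,1,1,1,1,1).

∂_2: C_2 → C_1 sends each 2-simplex [p,q,r] to [q,r] − [p,r] + [p,q]. For instance
  ∂[v_0,v_1,v_2] = [v_1,v_2] − [v_0,v_2] + [v_0,v_1].
The resulting 8×1 matrix has rank 1, and its Smith normal form has invariant factors (1).

Now H_k = ker ∂_k / im ∂_{k+1}, so:

  H_0: rank C_0 − rank ∂_1 = 7 − 6 = 1, and the invariant factors of ∂_1 are all 1, so H_0 ≅ Z.
  H_1: rank ker ∂_1 − rank ∂_2 = (8 − 6) − 1 = 1, and the invariant factors of ∂_2 are all 1, so H_1 ≅ Z.
  H_2: rank ker ∂_2 − rank ∂_3 = (1 − 1) − 0 = 0, and there is no ∂_3, so H_2 ≅ 0.

As a check, the Euler characteristic is 7 − 8 + 1 = 0, which agrees with 1 − 1 + 0 = 0.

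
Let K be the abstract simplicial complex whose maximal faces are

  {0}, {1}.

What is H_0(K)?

Take the total order 0 < 1 on the vertex set. Then K (dimension 0) consists of the simplices:

  0-simplices (2): [0], [1]

giving chain groups C_0 ≅ Z^2.

Now H_k = ker ∂_k / im ∂_{k+1}, so:

  H_0: rank C_0 − rank ∂_1 = 2 − 0 = 2, and there is no ∂_1, so H_0 ≅ Z^2.

(K is a triangulation of a set of 2 points.)

H_0 ≅ Z^2.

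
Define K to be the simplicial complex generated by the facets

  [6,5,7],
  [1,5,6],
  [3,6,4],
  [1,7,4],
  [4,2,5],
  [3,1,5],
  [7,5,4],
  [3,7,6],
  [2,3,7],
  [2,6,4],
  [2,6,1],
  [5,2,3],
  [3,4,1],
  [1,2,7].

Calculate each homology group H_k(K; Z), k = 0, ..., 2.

K has 7 vertices, 21 edges, 14 triangles.
rank ∂_0 = 0, rank ∂_1 = 6 ⇒ b_0 = 7 − 0 − 6 = 1; all invariant factors of ∂_1 are 1 so no torsion. So H_0 ≅ Z.
rank ∂_1 = 6, rank ∂_2 = 13 ⇒ b_1 = 21 − 6 − 13 = 2; all invariant factors of ∂_2 are 1 so no torsion. So H_1 ≅ Z^2.
rank ∂_2 = 13, rank ∂_3 = 0 ⇒ b_2 = 14 − 13 − 0 = 1. So H_2 ≅ Z.

H_0 = Z,  H_1 = Z^2,  H_2 = Z.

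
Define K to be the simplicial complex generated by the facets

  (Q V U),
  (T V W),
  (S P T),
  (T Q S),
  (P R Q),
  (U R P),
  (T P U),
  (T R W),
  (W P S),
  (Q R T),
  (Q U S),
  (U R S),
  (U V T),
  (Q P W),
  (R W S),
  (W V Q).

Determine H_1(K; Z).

Fix the vertex order P < Q < R < S < T < U < V < W and write every simplex with vertices in increasing order. Then dim K = 2 and the simplices of K are:

  0-simplices (8): P, Q, R, S, T, U, V, W
  1-simplices (24): PQ, PR, PS, PT, PU, PW, QR, QS, QT, QU, QV, QW, RS, RT, RU, RW, ST, SU, SW, TU, TV, TW, UV, VW
  2-simplices (16): PQR, PQW, PRU, PST, PSW, PTU, QRT, QST, QSU, QUV, QVW, RSU, RSW, RTW, TUV, TVW

so the chain groups are C_0 ≅ Z^8, C_1 ≅ Z^24, C_2 ≅ Z^16.

The boundary map ∂_1: C_1 → C_0 is given by ∂[p,q] = [q] − [p].
As a 8×24 matrix over Z this has rank 7, with invariant factors (1,1,1,1,1,1,1).

The boundary map ∂_2: C_2 → C_1 acts by ∂[p,q,r] = [q,r] − [p,r] + [p,q]. For instance
  ∂QRT = RT − QT + QR,
  ∂QVW = VW − QW + QV.
As a 24×16 matrix over Z this has rank 15, with invariant factors (1,1,1,1,1,1,1,1,1,1,1,1,1,1,1).

Computing H_k = (kernel of ∂_k) / (image of ∂_{k+1}):

  H_1: rank ker ∂_1 − rank ∂_2 = (24 − 7) − 15 = 2, and the invariant factors of ∂_2 are all 1, so H_1 = Z^2.

H_1 ≅ Z^2.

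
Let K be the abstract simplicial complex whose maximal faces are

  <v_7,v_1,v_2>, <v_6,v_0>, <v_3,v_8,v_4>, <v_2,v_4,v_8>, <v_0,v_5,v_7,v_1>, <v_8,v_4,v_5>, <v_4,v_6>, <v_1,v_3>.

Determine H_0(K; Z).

H_0 ≅ Z.

Take the total order v_0 < v_1 < v_2 < v_3 < v_4 < v_5 < v_6 < v_7 < v_8 on the vertex set. Then K (dimension 3) consists of the simplices:

  0-simplices (9): [v_0], [v_1], [v_2], [v_3], [v_4], [v_5], [v_6], [v_7], [v_8]
  1-simplices (18): (18 of them)
  2-simplices (8): [v_0,v_1,v_5], [v_0,v_1,v_7], [v_0,v_5,v_7], [v_1,v_2,v_7], [v_1,v_5,v_7], [v_2,v_4,v_8], [v_3,v_4,v_8], [v_4,v_5,v_8]
  3-simplices (1): [v_0,v_1,v_5,v_7]

giving chain groups C_0 ≅ Z^9, C_1 ≅ Z^18, C_2 ≅ Z^8, C_3 ≅ Z^1.

Boundary ∂_1: C_1 → C_0 maps an edge to its endpoints' difference, ∂[p,q] = q − p.
This gives a 9×18 integer matrix of rank 8; reducing to Smith normal form yields diagonal entries (1,1,1,1,1,1,1,1).

∂_2: C_2 → C_1 acts by ∂[p,q,r] = [q,r] − [p,r] + [p,q]. For instance
  ∂[v_2,v_4,v_8] = [v_4,v_8] − [v_2,v_8] + [v_2,v_4],
  ∂[v_1,v_2,v_7] = [v_2,v_7] − [v_1,v_7] + [v_1,v_2].
This gives a 18×8 integer matrix of rank 7; reducing to Smith normal form yields diagonal entries (1,1,1,1,1,1,1).

Boundary ∂_3: C_3 → C_2 sends each 3-simplex σ to the alternating sum Σ_i (−1)^i (σ with its i-th vertex removed). For instance
  ∂[v_0,v_1,v_5,v_7] = [v_1,v_5,v_7] − [v_0,v_5,v_7] + [v_0,v_1,v_7] − [v_0,v_1,v_5].
As a 8×1 matrix over Z this has rank 1, with invariant factors (1).

Computing H_k = (kernel of ∂_k) / (image of ∂_{k+1}):

  H_0: rank C_0 − rank ∂_1 = 9 − 8 = 1, and the invariant factors of ∂_1 are all 1, so H_0 = Z.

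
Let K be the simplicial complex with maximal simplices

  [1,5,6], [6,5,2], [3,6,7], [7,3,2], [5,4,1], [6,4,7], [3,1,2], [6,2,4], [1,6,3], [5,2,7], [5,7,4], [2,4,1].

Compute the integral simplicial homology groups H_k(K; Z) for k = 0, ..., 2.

We work with the vertex ordering 1 < 2 < 3 < 4 < 5 < 6 < 7. The simplices of K, each written with vertices in increasing order, are:

  0-simplices (7): [1], [2], [3], [4], [5], [6], [7]
  1-simplices (18): [1,2], [1,3], [1,4], [1,5], [1,6], [2,3], [2,4], [2,5], [2,6], [2,7], [3,6], [3,7], [4,5], [4,6], [4,7], [5,6], [5,7], [6,7]
  2-simplices (12): [1,2,3], [1,2,4], [1,3,6], [1,4,5], [1,5,6], [2,3,7], [2,4,6], [2,5,6], [2,5,7], [3,6,7], [4,5,7], [4,6,7]

so the chain groups are C_0 ≅ Z^7, C_1 ≅ Z^18, C_2 ≅ Z^12.

Boundary ∂_1: C_1 → C_0 maps an edge to its endpoints' difference, ∂[p,q] = q − p. For instance
  ∂[5,6] = [6] − [5].
As a 7×18 matrix over Z this has rank 6, with invariant factors (1,1,1,1,1,1).

The boundary map ∂_2: C_2 → C_1 acts by ∂[p,q,r] = [q,r] − [p,r] + [p,q]. For instance
  ∂[2,3,7] = [3,7] − [2,7] + [2,3],
  ∂[2,5,7] = [5,7] − [2,7] + [2,5].
The 18×12 boundary matrix has rank 12 and Smith normal form diag(1,1,1,1,1,1,1,1,1,1,1,2).

Reading off H_k = ker ∂_k / im ∂_{k+1}:

  H_0: rank C_0 − rank ∂_1 = 7 − 6 = 1, and the invariant factors of ∂_1 are all 1, so H_0 ≅ Z.
  H_1: rank ker ∂_1 − rank ∂_2 = (18 − 6) − 12 = 0, and ∂_2 has invariant factor 2 > 1, so H_1 ≅ Z/2.
  H_2: rank ker ∂_2 − rank ∂_3 = (12 − 12) − 0 = 0, and there is no ∂_3, so H_2 ≅ 0.

H_0 ≅ Z,  H_1 ≅ Z/2,  H_2 = 0.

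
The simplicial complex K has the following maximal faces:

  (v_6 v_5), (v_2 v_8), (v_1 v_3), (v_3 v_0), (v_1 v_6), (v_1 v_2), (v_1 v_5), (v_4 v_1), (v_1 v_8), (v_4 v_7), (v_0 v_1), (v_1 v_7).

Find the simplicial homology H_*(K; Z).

H_0 = Z,  H_1 = Z^4.

K has 9 vertices, 12 edges.
rank ∂_0 = 0, rank ∂_1 = 8 ⇒ b_0 = 9 − 0 − 8 = 1; all invariant factors of ∂_1 are 1 so no torsion. So H_0 ≅ Z.
rank ∂_1 = 8, rank ∂_2 = 0 ⇒ b_1 = 12 − 8 − 0 = 4. So H_1 ≅ Z^4.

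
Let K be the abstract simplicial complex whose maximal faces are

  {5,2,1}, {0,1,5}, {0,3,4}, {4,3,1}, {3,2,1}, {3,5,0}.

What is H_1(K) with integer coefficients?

H_1 = Z.

We work with the vertex ordering 0 < 1 < 2 < 3 < 4 < 5. The simplices of K, each written with vertices in increasing order, are:

  0-simplices (6): [0], [1], [2], [3], [4], [5]
  1-simplices (12): [0,1], [0,3], [0,4], [0,5], [1,2], [1,3], [1,4], [1,5], [2,3], [2,5], [3,4], [3,5]
  2-simplices (6): [0,1,5], [0,3,4], [0,3,5], [1,2,3], [1,2,5], [1,3,4]

giving chain groups C_0 ≅ Z^6, C_1 ≅ Z^12, C_2 ≅ Z^6.

Boundary ∂_1: C_1 → C_0 sends each edge [p,q] (with p < q) to q − p. For instance
  ∂[2,5] = [5] − [2].
This gives a 6×12 integer matrix of rank 5; reducing to Smith normal form yields diagonal entries (1,1,1,1,1).

Boundary ∂_2: C_2 → C_1 sends each 2-simplex [p,q,r] to [q,r] − [p,r] + [p,q]. For instance
  ∂[1,2,3] = [2,3] − [1,3] + [1,2],
  ∂[1,3,4] = [3,4] − [1,4] + [1,3].
This gives a 12×6 integer matrix of rank 6; reducing to Smith normal form yields diagonal entries (1,1,1,1,1,1).

From H_k ≅ ker(∂_k) / im(∂_{k+1}) we obtain:

  H_1: rank ker ∂_1 − rank ∂_2 = (12 − 5) − 6 = 1, and the invariant factors of ∂_2 are all 1, so H_1 ≅ Z.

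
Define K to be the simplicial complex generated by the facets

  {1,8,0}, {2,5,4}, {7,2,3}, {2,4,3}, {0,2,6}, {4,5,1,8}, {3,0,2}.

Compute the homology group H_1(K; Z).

H_1 ≅ Z.

We work with the vertex ordering 0 < 1 < 2 < 3 < 4 < 5 < 6 < 7 < 8. The simplices of K, each written with vertices in increasing order, are:

  0-simplices (9): [0], [1], [2], [3], [4], [5], [6], [7], [8]
  1-simplices (18): [0,1], [0,2], [0,3], [0,6], [0,8], [1,4], [1,5], [1,8], [2,3], [2,4], [2,5], [2,6], [2,7], [3,4], [3,7], [4,5], [4,8], [5,8]
  2-simplices (10): [0,1,8], [0,2,3], [0,2,6], [1,4,5], [1,4,8], [1,5,8], [2,3,4], [2,3,7], [2,4,5], [4,5,8]
  3-simplices (1): [1,4,5,8]

so the chain groups are C_0 ≅ Z^9, C_1 ≅ Z^18, C_2 ≅ Z^10, C_3 ≅ Z^1.

The boundary map ∂_1: C_1 → C_0 maps an edge to its endpoints' difference, ∂[p,q] = q − p. For instance
  ∂[2,3] = [3] − [2].
The resulting 9×18 matrix has rank 8, and its Smith normal form has invariant factors (1,1,1,1,1,1,1,1).

∂_2: C_2 → C_1 maps a triangle to the signed sum of its edges. For instance
  ∂[1,4,8] = [4,8] − [1,8] + [1,4],
  ∂[0,1,8] = [1,8] − [0,8] + [0,1].
This gives a 18×10 integer matrix of rank 9; reducing to Smith normal form yields diagonal entries (1,1,1,1,1,1,1,1,1).

Boundary ∂_3: C_3 → C_2 sends each 3-simplex σ to the alternating sum Σ_i (−1)^i (σ with its i-th vertex removed). For instance
  ∂[1,4,5,8] = [4,5,8] − [1,5,8] + [1,4,8] − [1,4,5].
This gives a 10×1 integer matrix of rank 1; reducing to Smith normal form yields diagonal entries (1).

Reading off H_k = ker ∂_k / im ∂_{k+1}:

  H_1: rank ker ∂_1 − rank ∂_2 = (18 − 8) − 9 = 1, and the invariant factors of ∂_2 are all 1, so H_1 = Z.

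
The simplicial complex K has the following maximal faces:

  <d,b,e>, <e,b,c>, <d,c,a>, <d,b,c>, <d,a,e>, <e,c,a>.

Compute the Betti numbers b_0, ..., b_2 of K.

Order the vertices as a < b < c < d < e. Listing each simplex with vertices in this order, K has dimension 2 with simplices:

  0-simplices (5): a, b, c, d, e
  1-simplices (9): ac, ad, ae, bc, bd, be, cd, ce, de
  2-simplices (6): acd, ace, ade, bcd, bce, bde

so the chain groups are C_0 ≅ Z^5, C_1 ≅ Z^9, C_2 ≅ Z^6.

Boundary ∂_1: C_1 → C_0 sends each edge [p,q] (with p < q) to q − p. For instance
  ∂ad = d − a.
This gives a 5×9 integer matrix of rank 4; reducing to Smith normal form yields diagonal entries (1,1,1,1).

∂_2: C_2 → C_1 sends each 2-simplex [p,q,r] to [q,r] − [p,r] + [p,q]. For instance
  ∂ace = ce − ae + ac,
  ∂bcd = cd − bd + bc.
This gives a 9×6 integer matrix of rank 5; reducing to Smith normal form yields diagonal entries (1,1,1,1,1).

From H_k ≅ ker(∂_k) / im(∂_{k+1}) we obtain:

  H_0: rank C_0 − rank ∂_1 = 5 − 4 = 1, and the invariant factors of ∂_1 are all 1, so H_0 ≅ Z.
  H_1: rank ker ∂_1 − rank ∂_2 = (9 − 4) − 5 = 0, and the invariant factors of ∂_2 are all 1, so H_1 ≅ 0.
  H_2: rank ker ∂_2 − rank ∂_3 = (6 − 5) − 0 = 1, and there is no ∂_3, so H_2 ≅ Z.

As a check, the Euler characteristic is 5 − 9 + 6 = 2, which agrees with 1 − 0 + 1 = 2.

Hence the Betti numbers are b_0 = 1, b_1 = 0, b_2 = 1.

b_0 = 1, b_1 = 0, b_2 = 1.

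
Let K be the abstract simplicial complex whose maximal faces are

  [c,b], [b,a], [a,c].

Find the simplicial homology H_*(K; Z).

Take the total order a < b < c on the vertex set. Then K (dimension 1) consists of the simplices:

  0-simplices (3): a, b, c
  1-simplices (3): ab, ac, bc

giving chain groups C_0 ≅ Z^3, C_1 ≅ Z^3.

The boundary map ∂_1: C_1 → C_0 is given by ∂[p,q] = [q] − [p]. For instance
  ∂bc = c − b.
As a 3×3 matrix over Z this has rank 2, with invariant factors (1,1).

Now H_k = ker ∂_k / im ∂_{k+1}, so:

  H_0: rank C_0 − rank ∂_1 = 3 − 2 = 1, and the invariant factors of ∂_1 are all 1, so H_0 = Z.
  H_1: rank ker ∂_1 − rank ∂_2 = (3 − 2) − 0 = 1, and there is no ∂_2, so H_1 = Z.

(K is a triangulation of the circle S^1.)

H_0 ≅ Z,  H_1 ≅ Z.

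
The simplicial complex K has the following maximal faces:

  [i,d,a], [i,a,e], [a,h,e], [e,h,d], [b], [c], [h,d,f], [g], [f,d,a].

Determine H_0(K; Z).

Fix the vertex order a < b < c < d < e < f < g < h < i and write every simplex with vertices in increasing order. Then dim K = 2 and the simplices of K are:

  0-simplices (9): a, b, c, d, e, f, g, h, i
  1-simplices (12): ad, ae, af, ah, ai, de, df, dh, di, eh, ei, fh
  2-simplices (6): adf, adi, aeh, aei, deh, dfh

Hence C_0 ≅ Z^9, C_1 ≅ Z^12, C_2 ≅ Z^6.

The boundary map ∂_1: C_1 → C_0 sends each edge [p,q] (with p < q) to q − p. For instance
  ∂de = e − d.
The 9×12 boundary matrix has rank 5 and Smith normal form diag(1,1,1,1,1).

Boundary ∂_2: C_2 → C_1 maps a triangle to the signed sum of its edges. For instance
  ∂deh = eh − dh + de,
  ∂adi = di − ai + ad.
The resulting 12×6 matrix has rank 6, and its Smith normal form has invariant factors (1,1,1,1,1,1).

From H_k ≅ ker(∂_k) / im(∂_{k+1}) we obtain:

  H_0: rank C_0 − rank ∂_1 = 9 − 5 = 4, and the invariant factors of ∂_1 are all 1, so H_0 = Z^4.

H_0 = Z^4.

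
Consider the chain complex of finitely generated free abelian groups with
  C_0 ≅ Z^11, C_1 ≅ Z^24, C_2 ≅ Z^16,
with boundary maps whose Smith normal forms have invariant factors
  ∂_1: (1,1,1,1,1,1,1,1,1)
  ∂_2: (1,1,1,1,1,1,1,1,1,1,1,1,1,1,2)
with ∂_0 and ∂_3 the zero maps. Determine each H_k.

H_0: b_0 = 11 − 0 − 9 = 2; torsion from ∂_1 factors > 1: none. So H_0 ≅ Z^2.
H_1: b_1 = 24 − 9 − 15 = 0; torsion from ∂_2 factors > 1: [2]. So H_1 ≅ Z/2Z.
H_2: b_2 = 16 − 15 − 0 = 1; torsion from ∂_3 factors > 1: none. So H_2 ≅ Z.

H_0 ≅ Z^2,  H_1 ≅ Z/2Z,  H_2 ≅ Z.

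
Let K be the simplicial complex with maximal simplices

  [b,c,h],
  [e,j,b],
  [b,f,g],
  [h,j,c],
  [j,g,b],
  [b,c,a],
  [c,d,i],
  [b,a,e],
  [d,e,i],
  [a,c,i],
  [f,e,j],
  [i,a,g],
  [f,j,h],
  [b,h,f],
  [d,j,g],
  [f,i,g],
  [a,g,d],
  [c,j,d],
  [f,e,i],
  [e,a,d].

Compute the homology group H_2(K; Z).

H_2 = 0.

We work with the vertex ordering a < b < c < d < e < f < g < h < i < j. The simplices of K, each written with vertices in increasing order, are:

  0-simplices (10): a, b, c, d, e, f, g, h, i, j
  1-simplices (30): ab, ac, ad, ae, ag, ai, bc, be, bf, bg, bh, bj, cd, ch, ci, cj, de, dg, di, dj, ef, ei, ej, fg, fh, fi, fj, gi, gj, hj
  2-simplices (20): abc, abe, aci, ade, adg, agi, bch, bej, bfg, bfh, bgj, cdi, cdj, chj, dei, dgj, efi, efj, fgi, fhj

so the chain groups are C_0 ≅ Z^10, C_1 ≅ Z^30, C_2 ≅ Z^20.

Boundary ∂_1: C_1 → C_0 maps an edge to its endpoints' difference, ∂[p,q] = q − p. For instance
  ∂bf = f − b.
As a 10×30 matrix over Z this has rank 9, with invariant factors (1,1,1,1,1,1,1,1,1).

∂_2: C_2 → C_1 sends each 2-simplex [p,q,r] to [q,r] − [p,r] + [p,q]. For instance
  ∂efj = fj − ej + ef,
  ∂dei = ei − di + de.
This gives a 30×20 integer matrix of rank 20; reducing to Smith normal form yields diagonal entries (1,1,1,1,1,1,1,1,1,1,1,1,1,1,1,1,1,1,1,2).

Now H_k = ker ∂_k / im ∂_{k+1}, so:

  H_2: rank ker ∂_2 − rank ∂_3 = (20 − 20) − 0 = 0, and there is no ∂_3, so H_2 = 0.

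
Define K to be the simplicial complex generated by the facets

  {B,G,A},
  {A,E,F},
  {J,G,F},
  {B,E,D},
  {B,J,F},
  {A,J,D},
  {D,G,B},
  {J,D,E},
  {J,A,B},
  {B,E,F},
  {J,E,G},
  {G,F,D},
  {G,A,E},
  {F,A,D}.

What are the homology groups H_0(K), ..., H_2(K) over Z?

Order the vertices as A < B < D < E < F < G < J. Listing each simplex with vertices in this order, K has dimension 2 with simplices:

  0-simplices (7): A, B, D, E, F, G, J
  1-simplices (21): AB, AD, AE, AF, AG, AJ, BD, BE, BF, BG, BJ, DE, DF, DG, DJ, EF, EG, EJ, FG, FJ, GJ
  2-simplices (14): ABG, ABJ, ADF, ADJ, AEF, AEG, BDE, BDG, BEF, BFJ, DEJ, DFG, EGJ, FGJ

Hence C_0 ≅ Z^7, C_1 ≅ Z^21, C_2 ≅ Z^14.

The boundary map ∂_1: C_1 → C_0 maps an edge to its endpoints' difference, ∂[p,q] = q − p. For instance
  ∂DG = G − D.
As a 7×21 matrix over Z this has rank 6, with invariant factors (1,1,1,1,1,1).

∂_2: C_2 → C_1 sends each 2-simplex [p,q,r] to [q,r] − [p,r] + [p,q]. For instance
  ∂BDG = DG − BG + BD,
  ∂ADF = DF − AF + AD.
As a 21×14 matrix over Z this has rank 13, with invariant factors (1,1,1,1,1,1,1,1,1,1,1,1,1).

Reading off H_k = ker ∂_k / im ∂_{k+1}:

  H_0: rank C_0 − rank ∂_1 = 7 − 6 = 1, and the invariant factors of ∂_1 are all 1, so H_0 ≅ Z.
  H_1: rank ker ∂_1 − rank ∂_2 = (21 − 6) − 13 = 2, and the invariant factors of ∂_2 are all 1, so H_1 ≅ Z^2.
  H_2: rank ker ∂_2 − rank ∂_3 = (14 − 13) − 0 = 1, and there is no ∂_3, so H_2 ≅ Z.

H_0 = Z,  H_1 = Z^2,  H_2 = Z.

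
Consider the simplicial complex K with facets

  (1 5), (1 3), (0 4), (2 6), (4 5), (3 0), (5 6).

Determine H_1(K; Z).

H_1 = Z.

Fix the vertex order 0 < 1 < 2 < 3 < 4 < 5 < 6 and write every simplex with vertices in increasing order. Then dim K = 1 and the simplices of K are:

  0-simplices (7): [0], [1], [2], [3], [4], [5], [6]
  1-simplices (7): [0,3], [0,4], [1,3], [1,5], [2,6], [4,5], [5,6]

so the chain groups are C_0 ≅ Z^7, C_1 ≅ Z^7.

∂_1: C_1 → C_0 sends each edge [p,q] (with p < q) to q − p.
The 7×7 boundary matrix has rank 6 and Smith normal form diag(1,1,1,1,1,1).

From H_k ≅ ker(∂_k) / im(∂_{k+1}) we obtain:

  H_1: rank ker ∂_1 − rank ∂_2 = (7 − 6) − 0 = 1, and there is no ∂_2, so H_1 ≅ Z.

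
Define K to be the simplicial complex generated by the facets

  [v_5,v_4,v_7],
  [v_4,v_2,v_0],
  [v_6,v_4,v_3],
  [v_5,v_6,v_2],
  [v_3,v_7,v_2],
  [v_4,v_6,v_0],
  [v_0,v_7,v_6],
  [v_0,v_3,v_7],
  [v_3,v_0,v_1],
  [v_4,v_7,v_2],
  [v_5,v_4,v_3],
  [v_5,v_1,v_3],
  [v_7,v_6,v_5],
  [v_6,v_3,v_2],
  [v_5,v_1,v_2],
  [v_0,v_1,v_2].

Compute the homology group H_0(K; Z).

H_0 = Z.

Order the vertices as v_0 < v_1 < v_2 < v_3 < v_4 < v_5 < v_6 < v_7. Listing each simplex with vertices in this order, K has dimension 2 with simplices:

  0-simplices (8): [v_0], [v_1], [v_2], [v_3], [v_4], [v_5], [v_6], [v_7]
  1-simplices (24): (24 of them)
  2-simplices (16): (16 of them)

Hence C_0 ≅ Z^8, C_1 ≅ Z^24, C_2 ≅ Z^16.

∂_1: C_1 → C_0 sends each edge [p,q] (with p < q) to q − p. For instance
  ∂[v_4,v_5] = [v_5] − [v_4].
The 8×24 boundary matrix has rank 7 and Smith normal form diag(1,1,1,1,1,1,1).

The boundary map ∂_2: C_2 → C_1 maps a triangle to the signed sum of its edges. For instance
  ∂[v_2,v_3,v_7] = [v_3,v_7] − [v_2,v_7] + [v_2,v_3],
  ∂[v_0,v_1,v_3] = [v_1,v_3] − [v_0,v_3] + [v_0,v_1].
The resulting 24×16 matrix has rank 15, and its Smith normal form has invariant factors (1,1,1,1,1,1,1,1,1,1,1,1,1,1,1).

From H_k ≅ ker(∂_k) / im(∂_{k+1}) we obtain:

  H_0: rank C_0 − rank ∂_1 = 8 − 7 = 1, and the invariant factors of ∂_1 are all 1, so H_0 ≅ Z.

(K is a triangulation of the torus T^2.)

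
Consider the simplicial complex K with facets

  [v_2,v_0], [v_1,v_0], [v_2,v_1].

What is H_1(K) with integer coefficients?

Take the total order v_0 < v_1 < v_2 on the vertex set. Then K (dimension 1) consists of the simplices:

  0-simplices (3): [v_0], [v_1], [v_2]
  1-simplices (3): [v_0,v_1], [v_0,v_2], [v_1,v_2]

giving chain groups C_0 ≅ Z^3, C_1 ≅ Z^3.

∂_1: C_1 → C_0 is given by ∂[p,q] = [q] − [p]. For instance
  ∂[v_0,v_2] = [v_2] − [v_0].
This gives a 3×3 integer matrix of rank 2; reducing to Smith normal form yields diagonal entries (1,1).

Now H_k = ker ∂_k / im ∂_{k+1}, so:

  H_1: rank ker ∂_1 − rank ∂_2 = (3 − 2) − 0 = 1, and there is no ∂_2, so H_1 ≅ Z.

H_1 ≅ Z.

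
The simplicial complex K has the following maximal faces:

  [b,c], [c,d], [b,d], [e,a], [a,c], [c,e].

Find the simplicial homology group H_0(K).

We work with the vertex ordering a < b < c < d < e. The simplices of K, each written with vertices in increasing order, are:

  0-simplices (5): a, b, c, d, e
  1-simplices (6): ac, ae, bc, bd, cd, ce

Hence C_0 ≅ Z^5, C_1 ≅ Z^6.

The boundary map ∂_1: C_1 → C_0 is given by ∂[p,q] = [q] − [p].
The resulting 5×6 matrix has rank 4, and its Smith normal form has invariant factors (1,1,1,1).

Now H_k = ker ∂_k / im ∂_{k+1}, so:

  H_0: rank C_0 − rank ∂_1 = 5 − 4 = 1, and the invariant factors of ∂_1 are all 1, so H_0 ≅ Z.

(K is a triangulation of a wedge of 2 circles.)

H_0 ≅ Z.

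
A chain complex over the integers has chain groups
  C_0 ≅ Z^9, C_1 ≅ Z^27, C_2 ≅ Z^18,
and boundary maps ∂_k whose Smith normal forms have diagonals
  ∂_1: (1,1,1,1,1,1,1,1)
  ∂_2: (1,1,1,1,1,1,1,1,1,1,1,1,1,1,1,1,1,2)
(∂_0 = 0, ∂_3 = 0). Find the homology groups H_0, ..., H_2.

H_0 ≅ Z,  H_1 ≅ Z × Z/2,  H_2 = 0.

H_0: b_0 = 9 − 0 − 8 = 1; torsion from ∂_1 factors > 1: none. So H_0 ≅ Z.
H_1: b_1 = 27 − 8 − 18 = 1; torsion from ∂_2 factors > 1: [2]. So H_1 ≅ Z × Z/2.
H_2: b_2 = 18 − 18 − 0 = 0; torsion from ∂_3 factors > 1: none. So H_2 ≅ 0.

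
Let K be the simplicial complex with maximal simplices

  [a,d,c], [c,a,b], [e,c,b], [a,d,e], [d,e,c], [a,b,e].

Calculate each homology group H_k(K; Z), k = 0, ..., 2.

We work with the vertex ordering a < b < c < d < e. The simplices of K, each written with vertices in increasing order, are:

  0-simplices (5): a, b, c, d, e
  1-simplices (9): ab, ac, ad, ae, bc, be, cd, ce, de
  2-simplices (6): abc, abe, acd, ade, bce, cde

Hence C_0 ≅ Z^5, C_1 ≅ Z^9, C_2 ≅ Z^6.

Boundary ∂_1: C_1 → C_0 is given by ∂[p,q] = [q] − [p]. For instance
  ∂ad = d − a.
This gives a 5×9 integer matrix of rank 4; reducing to Smith normal form yields diagonal entries (1,1,1,1).

The boundary map ∂_2: C_2 → C_1 acts by ∂[p,q,r] = [q,r] − [p,r] + [p,q]. For instance
  ∂abe = be − ae + ab,
  ∂abc = bc − ac + ab.
The resulting 9×6 matrix has rank 5, and its Smith normal form has invariant factors (1,1,1,1,1).

Now H_k = ker ∂_k / im ∂_{k+1}, so:

  H_0: rank C_0 − rank ∂_1 = 5 − 4 = 1, and the invariant factors of ∂_1 are all 1, so H_0 ≅ Z.
  H_1: rank ker ∂_1 − rank ∂_2 = (9 − 4) − 5 = 0, and the invariant factors of ∂_2 are all 1, so H_1 ≅ 0.
  H_2: rank ker ∂_2 − rank ∂_3 = (6 − 5) − 0 = 1, and there is no ∂_3, so H_2 ≅ Z.

As a check, the Euler characteristic is 5 − 9 + 6 = 2, which agrees with 1 − 0 + 1 = 2.

H_0 ≅ Z,  H_1 = 0,  H_2 ≅ Z.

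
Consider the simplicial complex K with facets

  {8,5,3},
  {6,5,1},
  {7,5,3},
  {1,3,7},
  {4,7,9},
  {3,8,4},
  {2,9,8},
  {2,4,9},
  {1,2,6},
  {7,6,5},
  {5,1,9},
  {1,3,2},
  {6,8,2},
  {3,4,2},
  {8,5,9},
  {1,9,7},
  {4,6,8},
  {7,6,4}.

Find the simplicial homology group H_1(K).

H_1 = Z ⊕ Z_2.

We work with the vertex ordering 1 < 2 < 3 < 4 < 5 < 6 < 7 < 8 < 9. The simplices of K, each written with vertices in increasing order, are:

  0-simplices (9): [1], [2], [3], [4], [5], [6], [7], [8], [9]
  1-simplices (27): (27 of them)
  2-simplices (18): [1,2,3], [1,2,6], [1,3,7], [1,5,6], [1,5,9], [1,7,9], [2,3,4], [2,4,9], [2,6,8], [2,8,9], [3,4,8], [3,5,7], [3,5,8], [4,6,7], [4,6,8], [4,7,9], [5,6,7], [5,8,9]

Hence C_0 ≅ Z^9, C_1 ≅ Z^27, C_2 ≅ Z^18.

The boundary map ∂_1: C_1 → C_0 sends each edge [p,q] (with p < q) to q − p. For instance
  ∂[2,3] = [3] − [2].
As a 9×27 matrix over Z this has rank 8, with invariant factors (1,1,1,1,1,1,1,1).

The boundary map ∂_2: C_2 → C_1 acts by ∂[p,q,r] = [q,r] − [p,r] + [p,q]. For instance
  ∂[5,6,7] = [6,7] − [5,7] + [5,6],
  ∂[3,5,8] = [5,8] − [3,8] + [3,5].
As a 27×18 matrix over Z this has rank 18, with invariant factors (1,1,1,1,1,1,1,1,1,1,1,1,1,1,1,1,1,2).

Now H_k = ker ∂_k / im ∂_{k+1}, so:

  H_1: rank ker ∂_1 − rank ∂_2 = (27 − 8) − 18 = 1, and ∂_2 has invariant factor 2 > 1, so H_1 ≅ Z ⊕ Z_2.

(K is a triangulation of the Klein bottle.)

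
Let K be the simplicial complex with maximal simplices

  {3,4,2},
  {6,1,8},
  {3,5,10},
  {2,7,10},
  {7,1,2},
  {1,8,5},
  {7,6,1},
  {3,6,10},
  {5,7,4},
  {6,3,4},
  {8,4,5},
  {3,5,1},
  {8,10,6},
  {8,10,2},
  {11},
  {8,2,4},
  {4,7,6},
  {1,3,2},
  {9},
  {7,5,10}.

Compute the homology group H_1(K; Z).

Order the vertices as 1 < 2 < 3 < 4 < 5 < 6 < 7 < 8 < 9 < 10 < 11. Listing each simplex with vertices in this order, K has dimension 2 with simplices:

  0-simplices (11): [1], [2], [3], [4], [5], [6], [7], [8], [9], [10], [11]
  1-simplices (27): (27 of them)
  2-simplices (18): (18 of them)

giving chain groups C_0 ≅ Z^11, C_1 ≅ Z^27, C_2 ≅ Z^18.

∂_1: C_1 → C_0 sends each edge [p,q] (with p < q) to q − p. For instance
  ∂[3,4] = [4] − [3].
The 11×27 boundary matrix has rank 8 and Smith normal form diag(1,1,1,1,1,1,1,1).

The boundary map ∂_2: C_2 → C_1 acts by ∂[p,q,r] = [q,r] − [p,r] + [p,q]. For instance
  ∂[3,6,10] = [6,10] − [3,10] + [3,6],
  ∂[3,5,10] = [5,10] − [3,10] + [3,5].
The 27×18 boundary matrix has rank 17 and Smith normal form diag(1,1,1,1,1,1,1,1,1,1,1,1,1,1,1,1,1).

Now H_k = ker ∂_k / im ∂_{k+1}, so:

  H_1: rank ker ∂_1 − rank ∂_2 = (27 − 8) − 17 = 2, and the invariant factors of ∂_2 are all 1, so H_1 = Z^2.

H_1 ≅ Z^2.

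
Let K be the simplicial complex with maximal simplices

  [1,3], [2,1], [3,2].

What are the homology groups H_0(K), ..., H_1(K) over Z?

We work with the vertex ordering 1 < 2 < 3. The simplices of K, each written with vertices in increasing order, are:

  0-simplices (3): [1], [2], [3]
  1-simplices (3): [1,2], [1,3], [2,3]

giving chain groups C_0 ≅ Z^3, C_1 ≅ Z^3.

∂_1: C_1 → C_0 is given by ∂[p,q] = [q] − [p].
The 3×3 boundary matrix has rank 2 and Smith normal form diag(1,1).

Reading off H_k = ker ∂_k / im ∂_{k+1}:

  H_0: rank C_0 − rank ∂_1 = 3 − 2 = 1, and the invariant factors of ∂_1 are all 1, so H_0 = Z.
  H_1: rank ker ∂_1 − rank ∂_2 = (3 − 2) − 0 = 1, and there is no ∂_2, so H_1 = Z.

H_0 = Z,  H_1 = Z.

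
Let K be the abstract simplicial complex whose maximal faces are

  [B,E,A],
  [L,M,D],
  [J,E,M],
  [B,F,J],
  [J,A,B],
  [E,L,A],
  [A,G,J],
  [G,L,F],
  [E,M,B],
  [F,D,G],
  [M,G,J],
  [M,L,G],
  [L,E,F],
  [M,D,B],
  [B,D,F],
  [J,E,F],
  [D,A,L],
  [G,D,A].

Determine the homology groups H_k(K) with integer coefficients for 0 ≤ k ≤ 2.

H_0 = Z,  H_1 = Z ⊕ Z/2Z,  H_2 = 0.

Order the vertices as A < B < D < E < F < G < J < L < M. Listing each simplex with vertices in this order, K has dimension 2 with simplices:

  0-simplices (9): A, B, D, E, F, G, J, L, M
  1-simplices (27): AB, AD, AE, AG, AJ, AL, BD, BE, BF, BJ, BM, DF, DG, DL, DM, EF, EJ, EL, EM, FG, FJ, FL, GJ, GL, GM, JM, LM
  2-simplices (18): ABE, ABJ, ADG, ADL, AEL, AGJ, BDF, BDM, BEM, BFJ, DFG, DLM, EFJ, EFL, EJM, FGL, GJM, GLM

so the chain groups are C_0 ≅ Z^9, C_1 ≅ Z^27, C_2 ≅ Z^18.

∂_1: C_1 → C_0 is given by ∂[p,q] = [q] − [p]. For instance
  ∂EL = L − E.
The resulting 9×27 matrix has rank 8, and its Smith normal form has invariant factors (1,1,1,1,1,1,1,1).

The boundary map ∂_2: C_2 → C_1 sends each 2-simplex [p,q,r] to [q,r] − [p,r] + [p,q]. For instance
  ∂AEL = EL − AL + AE,
  ∂EFL = FL − EL + EF.
The resulting 27×18 matrix has rank 18, and its Smith normal form has invariant factors (1,1,1,1,1,1,1,1,1,1,1,1,1,1,1,1,1,2).

From H_k ≅ ker(∂_k) / im(∂_{k+1}) we obtain:

  H_0: rank C_0 − rank ∂_1 = 9 − 8 = 1, and the invariant factors of ∂_1 are all 1, so H_0 = Z.
  H_1: rank ker ∂_1 − rank ∂_2 = (27 − 8) − 18 = 1, and ∂_2 has invariant factor 2 > 1, so H_1 = Z ⊕ Z/2Z.
  H_2: rank ker ∂_2 − rank ∂_3 = (18 − 18) − 0 = 0, and there is no ∂_3, so H_2 = 0.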